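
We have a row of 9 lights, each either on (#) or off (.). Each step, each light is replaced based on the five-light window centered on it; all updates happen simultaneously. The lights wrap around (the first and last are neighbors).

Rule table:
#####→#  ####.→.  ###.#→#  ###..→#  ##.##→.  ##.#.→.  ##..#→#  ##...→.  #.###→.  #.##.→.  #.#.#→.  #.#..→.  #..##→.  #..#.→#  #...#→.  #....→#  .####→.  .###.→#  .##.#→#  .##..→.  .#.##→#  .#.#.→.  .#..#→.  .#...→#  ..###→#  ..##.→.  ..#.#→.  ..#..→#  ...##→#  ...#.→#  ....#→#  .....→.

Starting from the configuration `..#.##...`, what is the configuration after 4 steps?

.#####...

##.#...#.
.#..#.#.#
...#.....
.#####...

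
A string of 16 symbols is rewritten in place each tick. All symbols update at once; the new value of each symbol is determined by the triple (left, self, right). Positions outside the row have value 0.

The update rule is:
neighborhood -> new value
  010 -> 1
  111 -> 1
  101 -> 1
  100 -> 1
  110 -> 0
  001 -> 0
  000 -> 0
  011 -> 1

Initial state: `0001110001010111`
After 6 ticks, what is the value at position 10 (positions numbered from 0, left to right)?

0

0001101001111110
0001011101111101
0001111011111011
0001110111110110
0001101111101101
0001011111011011
position 10 holds 0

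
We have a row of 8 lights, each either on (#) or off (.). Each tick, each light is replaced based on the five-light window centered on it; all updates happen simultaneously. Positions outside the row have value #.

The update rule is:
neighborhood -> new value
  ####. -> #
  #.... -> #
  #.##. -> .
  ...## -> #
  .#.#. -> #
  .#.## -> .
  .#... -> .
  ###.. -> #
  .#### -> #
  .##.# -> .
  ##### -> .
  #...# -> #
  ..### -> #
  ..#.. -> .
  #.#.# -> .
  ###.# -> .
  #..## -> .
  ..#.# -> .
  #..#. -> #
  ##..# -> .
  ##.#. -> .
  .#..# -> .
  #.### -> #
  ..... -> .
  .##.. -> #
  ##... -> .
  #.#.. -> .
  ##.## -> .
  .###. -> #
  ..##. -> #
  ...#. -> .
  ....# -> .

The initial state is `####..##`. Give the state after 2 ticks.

..##..##

tick 1: ..##..##
tick 2: ..##..##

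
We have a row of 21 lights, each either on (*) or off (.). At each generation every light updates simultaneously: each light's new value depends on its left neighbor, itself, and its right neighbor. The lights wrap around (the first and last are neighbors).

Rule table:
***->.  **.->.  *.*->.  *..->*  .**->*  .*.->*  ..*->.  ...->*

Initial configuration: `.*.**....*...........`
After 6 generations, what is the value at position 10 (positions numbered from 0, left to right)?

.*.*.***.************
.*.*.*...*...........
.*.*.***.************  (repeats generation 1; period 2)
generation 6: .*.*.*...*...........
position 10 holds .

.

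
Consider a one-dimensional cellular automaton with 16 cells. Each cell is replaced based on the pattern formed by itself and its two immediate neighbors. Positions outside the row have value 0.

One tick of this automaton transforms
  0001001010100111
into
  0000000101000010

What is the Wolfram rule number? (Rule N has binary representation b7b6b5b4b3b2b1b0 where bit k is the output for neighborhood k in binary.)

position 14: 111 → 1  (bit 7 = 1)
position 15: 110 → 0  (bit 6 = 0)
position 7: 101 → 1  (bit 5 = 1)
position 4: 100 → 0  (bit 4 = 0)
position 13: 011 → 0  (bit 3 = 0)
position 3: 010 → 0  (bit 2 = 0)
position 2: 001 → 0  (bit 1 = 0)
position 0: 000 → 0  (bit 0 = 0)
bits b7..b0 = 10100000 = 160

160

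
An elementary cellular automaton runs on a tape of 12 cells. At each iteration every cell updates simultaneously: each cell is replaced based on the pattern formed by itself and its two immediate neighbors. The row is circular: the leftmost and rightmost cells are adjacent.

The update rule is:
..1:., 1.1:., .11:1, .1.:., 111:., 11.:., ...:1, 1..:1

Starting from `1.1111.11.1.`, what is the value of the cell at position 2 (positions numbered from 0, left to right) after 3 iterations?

.

iteration 1: ..1....1....
iteration 2: 1..111..1111
iteration 3: .1.1..1.1...
position 2 holds .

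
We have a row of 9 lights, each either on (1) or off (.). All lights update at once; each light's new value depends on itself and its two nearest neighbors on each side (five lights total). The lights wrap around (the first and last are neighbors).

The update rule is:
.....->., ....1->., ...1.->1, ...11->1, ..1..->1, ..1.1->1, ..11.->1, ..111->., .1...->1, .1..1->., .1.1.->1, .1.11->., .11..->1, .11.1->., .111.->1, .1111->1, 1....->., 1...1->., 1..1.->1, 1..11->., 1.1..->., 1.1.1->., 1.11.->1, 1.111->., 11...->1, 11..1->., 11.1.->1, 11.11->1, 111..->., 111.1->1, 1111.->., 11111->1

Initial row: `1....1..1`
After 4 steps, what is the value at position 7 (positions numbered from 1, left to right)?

1

11..11..1
1...11...
11.1111.1
111.1.11.
position 7 holds 1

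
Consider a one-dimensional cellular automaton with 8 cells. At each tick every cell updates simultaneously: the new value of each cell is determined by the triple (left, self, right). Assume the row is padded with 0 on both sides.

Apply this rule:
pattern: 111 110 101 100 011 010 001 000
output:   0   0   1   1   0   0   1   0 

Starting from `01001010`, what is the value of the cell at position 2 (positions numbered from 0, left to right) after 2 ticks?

0

10110101
01001010
position 2 holds 0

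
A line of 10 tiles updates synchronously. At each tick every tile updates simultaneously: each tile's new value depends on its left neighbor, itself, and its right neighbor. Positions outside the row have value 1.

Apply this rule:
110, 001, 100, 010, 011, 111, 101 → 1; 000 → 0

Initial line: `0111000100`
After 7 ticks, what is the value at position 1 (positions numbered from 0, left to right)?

1111101111
1111111111
1111111111  (fixed point — unchanged through tick 7)
position 1 holds 1

1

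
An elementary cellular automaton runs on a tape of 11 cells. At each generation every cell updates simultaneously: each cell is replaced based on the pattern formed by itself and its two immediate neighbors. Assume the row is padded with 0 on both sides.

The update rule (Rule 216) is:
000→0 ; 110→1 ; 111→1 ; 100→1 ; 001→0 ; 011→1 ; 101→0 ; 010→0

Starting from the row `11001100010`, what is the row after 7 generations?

11101110001
11101111000
11101111100
11101111110
11101111111
11101111111  (fixed point — unchanged through generation 7)

11101111111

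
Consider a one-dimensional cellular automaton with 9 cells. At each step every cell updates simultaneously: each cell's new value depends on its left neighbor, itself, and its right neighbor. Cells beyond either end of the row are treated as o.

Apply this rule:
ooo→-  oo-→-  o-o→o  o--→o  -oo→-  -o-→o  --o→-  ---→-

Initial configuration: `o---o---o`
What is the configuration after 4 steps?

-o--oo---
ooo---o--
---o--oo-
o--oo---o

o--oo---o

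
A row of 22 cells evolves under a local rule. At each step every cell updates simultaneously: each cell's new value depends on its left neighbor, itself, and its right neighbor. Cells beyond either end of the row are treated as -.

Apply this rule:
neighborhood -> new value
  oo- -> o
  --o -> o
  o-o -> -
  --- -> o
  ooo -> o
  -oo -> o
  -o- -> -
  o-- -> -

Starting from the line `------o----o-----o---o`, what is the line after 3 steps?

oooooo-oooo-ooooo-ooo-

oooooo--ooo--oooo--oo-
oooooo-oooo-ooooo-ooo-
oooooo-oooo-ooooo-ooo-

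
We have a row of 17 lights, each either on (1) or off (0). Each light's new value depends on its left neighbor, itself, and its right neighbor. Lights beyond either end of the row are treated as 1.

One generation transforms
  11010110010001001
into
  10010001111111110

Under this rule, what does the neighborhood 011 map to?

0

At position 5 the neighborhood is 011; the next row has 0 there.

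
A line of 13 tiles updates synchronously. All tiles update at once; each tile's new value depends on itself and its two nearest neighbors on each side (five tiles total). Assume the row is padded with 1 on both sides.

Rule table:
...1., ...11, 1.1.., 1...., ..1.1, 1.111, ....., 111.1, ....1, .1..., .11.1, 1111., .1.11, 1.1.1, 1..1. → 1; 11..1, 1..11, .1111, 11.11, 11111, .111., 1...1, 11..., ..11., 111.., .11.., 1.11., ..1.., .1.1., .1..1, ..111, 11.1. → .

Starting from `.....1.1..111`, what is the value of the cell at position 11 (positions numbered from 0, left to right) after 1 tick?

.

.11111.1.....
position 11 holds .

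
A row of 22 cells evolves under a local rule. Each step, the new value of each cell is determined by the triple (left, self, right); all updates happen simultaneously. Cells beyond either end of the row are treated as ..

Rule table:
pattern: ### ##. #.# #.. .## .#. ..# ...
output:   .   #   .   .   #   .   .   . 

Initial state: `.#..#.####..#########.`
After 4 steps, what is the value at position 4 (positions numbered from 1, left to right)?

.

step 1: ......#..#..#.......#.
step 2: ......................
step 3: ......................  (fixed point — unchanged through step 4)
position 4 holds .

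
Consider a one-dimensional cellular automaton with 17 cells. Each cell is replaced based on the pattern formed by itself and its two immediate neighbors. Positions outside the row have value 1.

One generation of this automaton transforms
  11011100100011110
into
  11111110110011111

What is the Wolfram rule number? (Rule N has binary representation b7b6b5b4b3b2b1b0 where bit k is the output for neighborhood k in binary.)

252

position 0: 111 → 1  (bit 7 = 1)
position 1: 110 → 1  (bit 6 = 1)
position 2: 101 → 1  (bit 5 = 1)
position 6: 100 → 1  (bit 4 = 1)
position 3: 011 → 1  (bit 3 = 1)
position 8: 010 → 1  (bit 2 = 1)
position 7: 001 → 0  (bit 1 = 0)
position 10: 000 → 0  (bit 0 = 0)
bits b7..b0 = 11111100 = 252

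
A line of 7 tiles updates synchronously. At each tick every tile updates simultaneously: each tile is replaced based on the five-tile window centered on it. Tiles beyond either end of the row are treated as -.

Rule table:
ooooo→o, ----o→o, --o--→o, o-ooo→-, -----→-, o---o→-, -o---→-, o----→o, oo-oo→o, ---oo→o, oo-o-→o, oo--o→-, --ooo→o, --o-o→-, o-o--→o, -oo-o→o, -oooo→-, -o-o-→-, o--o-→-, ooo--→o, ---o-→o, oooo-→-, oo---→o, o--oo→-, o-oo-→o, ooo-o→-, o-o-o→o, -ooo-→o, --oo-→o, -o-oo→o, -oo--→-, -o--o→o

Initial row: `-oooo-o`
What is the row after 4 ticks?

tick 1: oo---oo
tick 2: o-o-oo-
tick 3: --ooo-o
tick 4: oooo-oo

oooo-oo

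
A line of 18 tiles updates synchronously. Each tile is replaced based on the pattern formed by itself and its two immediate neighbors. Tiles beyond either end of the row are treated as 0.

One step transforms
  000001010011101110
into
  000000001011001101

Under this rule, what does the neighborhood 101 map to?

0

At position 6 the neighborhood is 101; the next row has 0 there.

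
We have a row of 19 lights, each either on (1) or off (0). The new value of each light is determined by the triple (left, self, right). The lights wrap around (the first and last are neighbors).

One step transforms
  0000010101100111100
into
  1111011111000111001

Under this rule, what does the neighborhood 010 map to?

At position 5 the neighborhood is 010; the next row has 1 there.

1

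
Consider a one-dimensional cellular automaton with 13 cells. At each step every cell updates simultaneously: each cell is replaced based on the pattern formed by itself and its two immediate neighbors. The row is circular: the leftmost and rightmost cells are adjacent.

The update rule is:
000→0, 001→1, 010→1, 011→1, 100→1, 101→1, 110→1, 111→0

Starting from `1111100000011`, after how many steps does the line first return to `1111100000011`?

0000110000110
0001111001111
1011001111001
1111111001111
0000001111000
0000011001100
0000111111110
0001100000011
1011110000111
1110011001100
1011111111111
1110000000000
1011000000001
1111100000011

14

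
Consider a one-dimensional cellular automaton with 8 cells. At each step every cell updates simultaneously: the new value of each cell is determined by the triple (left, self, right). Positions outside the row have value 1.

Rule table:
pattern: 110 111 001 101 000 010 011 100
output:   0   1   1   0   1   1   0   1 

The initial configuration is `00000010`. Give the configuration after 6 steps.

11111110
11111100
11111011
11110001
11101110
11000100

11000100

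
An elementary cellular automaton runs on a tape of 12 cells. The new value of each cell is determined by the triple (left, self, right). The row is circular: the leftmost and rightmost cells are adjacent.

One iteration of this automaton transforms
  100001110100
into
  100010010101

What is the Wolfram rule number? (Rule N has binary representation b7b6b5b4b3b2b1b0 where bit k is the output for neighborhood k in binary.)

position 6: 111 → 0  (bit 7 = 0)
position 7: 110 → 1  (bit 6 = 1)
position 8: 101 → 0  (bit 5 = 0)
position 1: 100 → 0  (bit 4 = 0)
position 5: 011 → 0  (bit 3 = 0)
position 0: 010 → 1  (bit 2 = 1)
position 4: 001 → 1  (bit 1 = 1)
position 2: 000 → 0  (bit 0 = 0)
bits b7..b0 = 01000110 = 70

70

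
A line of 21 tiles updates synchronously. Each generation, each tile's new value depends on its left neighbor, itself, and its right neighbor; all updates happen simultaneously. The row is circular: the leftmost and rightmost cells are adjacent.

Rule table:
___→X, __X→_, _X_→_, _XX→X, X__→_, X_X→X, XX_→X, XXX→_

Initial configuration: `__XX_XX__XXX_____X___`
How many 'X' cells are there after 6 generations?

X_XXXXX__X_X_XXX___XX
XXX___X___X_XX_X_X_X_
X_X_X___X__XXXX_X_X_X
XX_X__X____X__XX_X_XX
_XX_____XX____XXX_XX_
_XX_XXX_XX_XX_X_XXXX_
count of X: 14

14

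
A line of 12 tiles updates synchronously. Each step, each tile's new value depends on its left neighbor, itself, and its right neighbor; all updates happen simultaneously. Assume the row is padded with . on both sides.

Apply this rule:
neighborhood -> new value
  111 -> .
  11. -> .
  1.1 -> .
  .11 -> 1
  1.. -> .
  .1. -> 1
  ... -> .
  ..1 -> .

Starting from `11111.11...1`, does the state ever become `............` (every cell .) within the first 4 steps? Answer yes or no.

1.....1....1
1.....1....1  (fixed point — unchanged through step 4)
step 4 is 1.....1....1, still not uniform .

no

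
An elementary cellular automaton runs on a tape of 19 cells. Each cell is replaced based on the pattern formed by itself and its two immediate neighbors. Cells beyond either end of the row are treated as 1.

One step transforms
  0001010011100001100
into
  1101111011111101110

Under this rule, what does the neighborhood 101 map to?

At position 4 the neighborhood is 101; the next row has 1 there.

1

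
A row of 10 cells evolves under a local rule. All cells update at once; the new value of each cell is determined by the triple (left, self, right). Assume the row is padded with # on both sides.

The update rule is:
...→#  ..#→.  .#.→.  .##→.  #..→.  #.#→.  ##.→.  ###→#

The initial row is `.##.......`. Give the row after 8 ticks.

..####..#.

tick 1: ....#####.
tick 2: .##..###..
tick 3: ......#...
tick 4: .####...#.
tick 5: ..##..#...
tick 6: ........#.
tick 7: .######...
tick 8: ..####..#.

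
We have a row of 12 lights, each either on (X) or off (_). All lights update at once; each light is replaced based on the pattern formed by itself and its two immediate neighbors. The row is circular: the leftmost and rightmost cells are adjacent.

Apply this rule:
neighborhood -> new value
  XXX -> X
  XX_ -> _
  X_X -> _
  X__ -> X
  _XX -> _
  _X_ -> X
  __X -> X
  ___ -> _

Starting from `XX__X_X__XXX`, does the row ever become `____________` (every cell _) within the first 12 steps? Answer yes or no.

step 1: X_XXX_XXX_XX
step 2: ___X___X___X
step 3: X_XXX_XXX_XX  (repeats step 1; period 2)
step 12: ___X___X___X
step 12 is ___X___X___X, still not uniform _

no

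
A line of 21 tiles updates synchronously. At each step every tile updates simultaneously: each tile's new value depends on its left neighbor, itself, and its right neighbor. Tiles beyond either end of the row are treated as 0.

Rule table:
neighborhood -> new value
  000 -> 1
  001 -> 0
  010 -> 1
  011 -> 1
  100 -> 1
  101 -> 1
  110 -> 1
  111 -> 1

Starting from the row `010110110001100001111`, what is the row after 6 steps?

011111111111111111111

011111111101111101111
011111111111111111111
011111111111111111111  (fixed point — unchanged through step 6)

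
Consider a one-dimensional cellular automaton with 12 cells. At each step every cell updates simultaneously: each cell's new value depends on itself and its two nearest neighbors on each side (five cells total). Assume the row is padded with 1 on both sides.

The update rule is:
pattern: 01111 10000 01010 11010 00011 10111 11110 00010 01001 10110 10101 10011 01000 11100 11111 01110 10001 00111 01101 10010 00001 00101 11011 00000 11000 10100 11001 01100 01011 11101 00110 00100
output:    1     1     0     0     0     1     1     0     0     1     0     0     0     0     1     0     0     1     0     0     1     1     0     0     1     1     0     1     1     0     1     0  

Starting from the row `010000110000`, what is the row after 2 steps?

010110111110
001100111100

001100111100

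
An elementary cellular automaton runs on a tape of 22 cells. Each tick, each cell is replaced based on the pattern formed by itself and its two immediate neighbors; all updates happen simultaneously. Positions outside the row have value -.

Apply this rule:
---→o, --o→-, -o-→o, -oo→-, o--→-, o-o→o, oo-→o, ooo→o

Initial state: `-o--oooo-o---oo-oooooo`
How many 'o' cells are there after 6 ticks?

-o---ooooo-o--oo-ooooo
-o-o--oooooo---oo-oooo
-ooo---ooooo-o--oo-ooo
--oo-o--oooooo---oo-oo
o--ooo---ooooo-o--oo-o
o---oo-o--oooooo---ooo
count of o: 13

13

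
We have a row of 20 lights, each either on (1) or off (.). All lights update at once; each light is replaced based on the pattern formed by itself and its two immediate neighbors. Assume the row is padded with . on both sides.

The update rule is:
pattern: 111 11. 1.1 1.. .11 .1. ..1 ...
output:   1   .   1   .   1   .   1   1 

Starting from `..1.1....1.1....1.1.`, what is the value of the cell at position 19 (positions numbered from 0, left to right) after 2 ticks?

1

11.1..111.1..111.1..
1.1..111.1..111.1..1
position 19 holds 1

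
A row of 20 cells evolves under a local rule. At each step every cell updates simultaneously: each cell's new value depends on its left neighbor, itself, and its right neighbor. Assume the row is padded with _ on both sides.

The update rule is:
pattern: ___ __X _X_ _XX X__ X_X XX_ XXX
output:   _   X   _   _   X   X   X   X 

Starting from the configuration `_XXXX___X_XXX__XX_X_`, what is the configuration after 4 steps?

_X_X_XXXX_X_X_XXXX_X

X_XXXX_X_X_XXXX_XX_X
_X_XXXX_X_X_XXXX_XX_
X_X_XXXX_X_X_XXXX_XX
_X_X_XXXX_X_X_XXXX_X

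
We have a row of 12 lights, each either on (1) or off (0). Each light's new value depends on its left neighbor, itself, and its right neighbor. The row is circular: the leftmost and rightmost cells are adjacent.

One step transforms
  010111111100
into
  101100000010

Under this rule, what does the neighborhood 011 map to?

1

At position 3 the neighborhood is 011; the next row has 1 there.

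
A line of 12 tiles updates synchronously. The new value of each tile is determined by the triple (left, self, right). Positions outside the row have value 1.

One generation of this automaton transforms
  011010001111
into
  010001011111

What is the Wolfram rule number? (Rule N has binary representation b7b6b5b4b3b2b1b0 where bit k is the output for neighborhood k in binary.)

154

position 9: 111 → 1  (bit 7 = 1)
position 2: 110 → 0  (bit 6 = 0)
position 0: 101 → 0  (bit 5 = 0)
position 5: 100 → 1  (bit 4 = 1)
position 1: 011 → 1  (bit 3 = 1)
position 4: 010 → 0  (bit 2 = 0)
position 7: 001 → 1  (bit 1 = 1)
position 6: 000 → 0  (bit 0 = 0)
bits b7..b0 = 10011010 = 154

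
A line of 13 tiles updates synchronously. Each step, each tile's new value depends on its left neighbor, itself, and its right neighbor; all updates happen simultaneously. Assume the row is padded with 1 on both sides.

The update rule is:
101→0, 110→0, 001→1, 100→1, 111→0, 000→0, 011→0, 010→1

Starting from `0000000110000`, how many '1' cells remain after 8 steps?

4

step 1: 1000001001001
step 2: 0100011111110
step 3: 0110100000000
step 4: 0000110000001
step 5: 1001001000010
step 6: 0111111100110
step 7: 0000000011000
step 8: 1000000100101
count of 1: 4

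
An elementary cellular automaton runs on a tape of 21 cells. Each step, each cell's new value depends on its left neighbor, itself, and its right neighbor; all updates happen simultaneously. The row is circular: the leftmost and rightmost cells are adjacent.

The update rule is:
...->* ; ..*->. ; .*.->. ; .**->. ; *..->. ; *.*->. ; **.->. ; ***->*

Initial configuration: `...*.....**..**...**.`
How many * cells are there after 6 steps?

**...***........*....
...*..*..******...**.
**........****..*....
...******..**.....**.
**..****......***....
.....**..****..*..**.
count of *: 9

9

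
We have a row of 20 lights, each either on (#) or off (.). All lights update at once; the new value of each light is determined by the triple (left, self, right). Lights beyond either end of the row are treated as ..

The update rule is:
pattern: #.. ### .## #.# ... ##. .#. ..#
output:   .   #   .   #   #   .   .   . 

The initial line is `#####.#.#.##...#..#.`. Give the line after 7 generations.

.###.#.#.#...#......
..#.#.#.#..#...#####
#..#.#.#.....#..###.
....#.#..###.....#..
###..#....#..###...#
.#.....##.....#..#..
...###....###......#

...###....###......#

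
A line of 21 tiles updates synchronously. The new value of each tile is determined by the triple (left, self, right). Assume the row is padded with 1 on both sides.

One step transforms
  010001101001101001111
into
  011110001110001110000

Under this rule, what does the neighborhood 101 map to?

At position 0 the neighborhood is 101; the next row has 0 there.

0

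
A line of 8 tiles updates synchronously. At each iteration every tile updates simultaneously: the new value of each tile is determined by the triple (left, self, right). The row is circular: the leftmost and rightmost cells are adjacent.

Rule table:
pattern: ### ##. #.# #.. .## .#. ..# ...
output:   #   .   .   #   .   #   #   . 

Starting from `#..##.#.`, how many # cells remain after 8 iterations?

###...#.
.#.#.##.
##.#...#
#..##.#.  (repeats iteration 0; period 4)
iteration 8: #..##.#.
count of #: 4

4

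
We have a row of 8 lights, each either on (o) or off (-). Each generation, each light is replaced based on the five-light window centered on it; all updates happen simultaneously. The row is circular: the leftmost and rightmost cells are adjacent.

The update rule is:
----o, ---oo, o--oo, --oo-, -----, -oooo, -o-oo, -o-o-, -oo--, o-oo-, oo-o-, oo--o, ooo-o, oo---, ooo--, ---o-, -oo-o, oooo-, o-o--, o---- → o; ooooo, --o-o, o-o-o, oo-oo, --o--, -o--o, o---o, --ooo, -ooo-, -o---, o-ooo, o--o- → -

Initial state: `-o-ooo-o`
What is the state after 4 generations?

o-o--oo-
-oo-oooo
-oo--ooo
-oooo--o

-oooo--o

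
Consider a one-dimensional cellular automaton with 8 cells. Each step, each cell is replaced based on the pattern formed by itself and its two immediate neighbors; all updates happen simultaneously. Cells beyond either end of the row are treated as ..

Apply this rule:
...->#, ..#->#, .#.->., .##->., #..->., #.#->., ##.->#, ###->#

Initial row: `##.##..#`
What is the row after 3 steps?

..#..###

step 1: .#..#.#.
step 2: #..#....
step 3: ..#..###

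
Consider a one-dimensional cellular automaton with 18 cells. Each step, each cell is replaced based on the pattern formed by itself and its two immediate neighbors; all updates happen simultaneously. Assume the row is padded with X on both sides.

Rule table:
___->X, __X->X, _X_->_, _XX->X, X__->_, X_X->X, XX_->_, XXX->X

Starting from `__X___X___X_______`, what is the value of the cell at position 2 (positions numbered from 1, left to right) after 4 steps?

X

_X__XX__XX__XXXXXX
X__XX__XX__XXXXXXX
__XX__XX__XXXXXXXX
_XX__XX__XXXXXXXXX
position 2 holds X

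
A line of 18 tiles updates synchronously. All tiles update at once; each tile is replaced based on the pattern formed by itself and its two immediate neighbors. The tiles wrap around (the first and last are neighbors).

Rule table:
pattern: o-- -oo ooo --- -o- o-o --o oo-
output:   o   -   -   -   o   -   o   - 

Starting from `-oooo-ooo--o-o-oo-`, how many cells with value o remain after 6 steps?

o--------ooo-o---o
-o------o----oo-o-
ooo----ooo--o---oo
---o--o---oooo-o--
--oooooo-o-----oo-
-o-------oo---o--o
count of o: 5

5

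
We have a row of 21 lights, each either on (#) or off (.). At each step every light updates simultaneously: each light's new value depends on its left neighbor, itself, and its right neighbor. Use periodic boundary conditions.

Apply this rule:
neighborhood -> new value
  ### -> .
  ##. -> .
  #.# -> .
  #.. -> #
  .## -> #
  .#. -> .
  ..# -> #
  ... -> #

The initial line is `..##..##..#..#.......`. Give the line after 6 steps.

step 1: ###.###.##.##.#######
step 2: ....#...#..#..#......
step 3: ####.###.##.##.######
step 4: .....#...#..#..#.....
step 5: #####.###.##.##.#####
step 6: ......#...#..#..#....

......#...#..#..#....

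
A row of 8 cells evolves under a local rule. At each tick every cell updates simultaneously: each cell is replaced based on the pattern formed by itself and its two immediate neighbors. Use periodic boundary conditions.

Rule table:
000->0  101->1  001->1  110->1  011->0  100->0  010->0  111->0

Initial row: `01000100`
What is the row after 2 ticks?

00010001

10001000
00010001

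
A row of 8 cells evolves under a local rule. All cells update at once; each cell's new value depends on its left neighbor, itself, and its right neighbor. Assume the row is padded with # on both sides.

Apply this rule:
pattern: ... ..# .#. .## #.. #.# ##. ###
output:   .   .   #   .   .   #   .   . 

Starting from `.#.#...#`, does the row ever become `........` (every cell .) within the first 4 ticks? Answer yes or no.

####....
........
all cells are . at tick 2

yes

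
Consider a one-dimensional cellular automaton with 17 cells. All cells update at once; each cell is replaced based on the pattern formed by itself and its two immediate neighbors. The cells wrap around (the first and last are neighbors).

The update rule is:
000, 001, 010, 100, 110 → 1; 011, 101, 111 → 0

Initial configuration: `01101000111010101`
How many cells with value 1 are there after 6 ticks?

12

00101111001010101
11100001111010101
00111110001010100
11000011111010111
01111100001010000
10000111111011111
count of 1: 12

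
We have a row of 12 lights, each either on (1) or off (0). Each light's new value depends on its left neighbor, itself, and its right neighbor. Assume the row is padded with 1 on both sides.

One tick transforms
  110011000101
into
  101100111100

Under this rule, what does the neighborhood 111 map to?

1

At position 0 the neighborhood is 111; the next row has 1 there.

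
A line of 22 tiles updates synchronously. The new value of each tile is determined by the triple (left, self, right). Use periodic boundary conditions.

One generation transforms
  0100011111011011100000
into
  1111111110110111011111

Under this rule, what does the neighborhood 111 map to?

At position 6 the neighborhood is 111; the next row has 1 there.

1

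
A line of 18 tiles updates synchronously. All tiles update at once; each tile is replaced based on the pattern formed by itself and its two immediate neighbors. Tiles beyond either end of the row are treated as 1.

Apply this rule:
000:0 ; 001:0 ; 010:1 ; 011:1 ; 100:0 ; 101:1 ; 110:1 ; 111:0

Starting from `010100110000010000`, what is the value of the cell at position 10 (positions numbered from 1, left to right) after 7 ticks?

0

tick 1: 111100110000010000
tick 2: 000100110000010000
tick 3: 000100110000010000  (fixed point — unchanged through tick 7)
position 10 holds 0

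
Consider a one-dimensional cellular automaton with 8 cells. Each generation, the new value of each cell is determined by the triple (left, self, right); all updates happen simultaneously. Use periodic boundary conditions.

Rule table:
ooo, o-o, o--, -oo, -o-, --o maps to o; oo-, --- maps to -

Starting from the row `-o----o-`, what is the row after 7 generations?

ooooo-oo

generation 1: ooo--ooo
generation 2: oo-ooooo
generation 3: o-oooooo
generation 4: -ooooooo
generation 5: ooooooo-
generation 6: oooooo-o
generation 7: ooooo-oo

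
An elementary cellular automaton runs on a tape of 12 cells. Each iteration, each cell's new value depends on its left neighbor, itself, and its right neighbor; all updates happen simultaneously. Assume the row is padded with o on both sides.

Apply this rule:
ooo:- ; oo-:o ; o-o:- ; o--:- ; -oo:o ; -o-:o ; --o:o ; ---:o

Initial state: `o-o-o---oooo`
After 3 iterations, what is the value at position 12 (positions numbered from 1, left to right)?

iteration 1: o-o-o-ooo---
iteration 2: o-o-o-o-o-oo
iteration 3: o-o-o-o-o-o-
position 12 holds -

-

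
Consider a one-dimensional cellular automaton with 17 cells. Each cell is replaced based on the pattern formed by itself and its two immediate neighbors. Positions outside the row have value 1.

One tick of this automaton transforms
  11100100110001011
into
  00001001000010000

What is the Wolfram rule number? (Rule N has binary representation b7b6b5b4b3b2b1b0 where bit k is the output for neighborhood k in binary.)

2

position 0: 111 → 0  (bit 7 = 0)
position 2: 110 → 0  (bit 6 = 0)
position 14: 101 → 0  (bit 5 = 0)
position 3: 100 → 0  (bit 4 = 0)
position 8: 011 → 0  (bit 3 = 0)
position 5: 010 → 0  (bit 2 = 0)
position 4: 001 → 1  (bit 1 = 1)
position 11: 000 → 0  (bit 0 = 0)
bits b7..b0 = 00000010 = 2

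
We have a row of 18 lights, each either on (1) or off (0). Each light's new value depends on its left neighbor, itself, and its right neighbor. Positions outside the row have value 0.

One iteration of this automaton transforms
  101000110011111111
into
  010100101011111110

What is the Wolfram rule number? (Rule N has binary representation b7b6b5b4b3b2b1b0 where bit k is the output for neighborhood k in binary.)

position 11: 111 → 1  (bit 7 = 1)
position 7: 110 → 0  (bit 6 = 0)
position 1: 101 → 1  (bit 5 = 1)
position 3: 100 → 1  (bit 4 = 1)
position 6: 011 → 1  (bit 3 = 1)
position 0: 010 → 0  (bit 2 = 0)
position 5: 001 → 0  (bit 1 = 0)
position 4: 000 → 0  (bit 0 = 0)
bits b7..b0 = 10111000 = 184

184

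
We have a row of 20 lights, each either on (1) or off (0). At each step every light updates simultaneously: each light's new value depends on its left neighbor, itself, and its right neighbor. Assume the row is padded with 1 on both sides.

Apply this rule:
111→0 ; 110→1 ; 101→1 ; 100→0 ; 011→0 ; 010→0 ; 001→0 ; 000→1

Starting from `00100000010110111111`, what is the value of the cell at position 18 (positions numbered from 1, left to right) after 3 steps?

0

00001111001011000000
01100001000101011110
10101100010010100011
position 18 holds 0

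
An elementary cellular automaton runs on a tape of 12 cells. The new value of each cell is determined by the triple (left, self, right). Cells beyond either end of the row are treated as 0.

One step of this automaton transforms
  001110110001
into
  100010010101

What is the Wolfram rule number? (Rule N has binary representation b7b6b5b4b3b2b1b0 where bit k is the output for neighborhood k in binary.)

69

position 3: 111 → 0  (bit 7 = 0)
position 4: 110 → 1  (bit 6 = 1)
position 5: 101 → 0  (bit 5 = 0)
position 8: 100 → 0  (bit 4 = 0)
position 2: 011 → 0  (bit 3 = 0)
position 11: 010 → 1  (bit 2 = 1)
position 1: 001 → 0  (bit 1 = 0)
position 0: 000 → 1  (bit 0 = 1)
bits b7..b0 = 01000101 = 69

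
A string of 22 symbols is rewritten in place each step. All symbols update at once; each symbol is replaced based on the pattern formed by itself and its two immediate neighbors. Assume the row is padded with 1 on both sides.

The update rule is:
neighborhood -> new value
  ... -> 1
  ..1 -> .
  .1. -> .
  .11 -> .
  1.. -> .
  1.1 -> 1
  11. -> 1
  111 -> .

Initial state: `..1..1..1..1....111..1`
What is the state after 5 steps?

11.......1.1...111111.

.............11...1...
.11111111111..1.1...1.
1..........1...1..1..1
1.11111111...1........
11.......1.1...111111.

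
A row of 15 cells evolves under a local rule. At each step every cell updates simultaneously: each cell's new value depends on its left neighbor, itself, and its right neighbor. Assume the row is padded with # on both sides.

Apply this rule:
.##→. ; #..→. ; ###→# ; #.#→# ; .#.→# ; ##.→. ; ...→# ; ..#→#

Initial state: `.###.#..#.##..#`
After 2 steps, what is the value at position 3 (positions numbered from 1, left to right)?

step 1: #.#.##.###...#.
step 2: .###..#.#..####
position 3 holds #

#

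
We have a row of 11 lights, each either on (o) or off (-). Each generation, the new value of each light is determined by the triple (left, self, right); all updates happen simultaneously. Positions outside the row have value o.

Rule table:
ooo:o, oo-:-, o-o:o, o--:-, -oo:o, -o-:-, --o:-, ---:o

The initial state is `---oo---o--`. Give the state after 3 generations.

-o-o--o----
o-o-----oo-
-o--ooo-o-o

-o--ooo-o-o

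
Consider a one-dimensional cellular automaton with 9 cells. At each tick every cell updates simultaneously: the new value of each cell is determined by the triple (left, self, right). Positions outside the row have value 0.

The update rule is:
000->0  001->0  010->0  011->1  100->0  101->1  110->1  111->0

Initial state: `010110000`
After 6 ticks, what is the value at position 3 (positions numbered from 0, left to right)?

001110000
001010000
000100000
000000000
000000000  (fixed point — unchanged through tick 6)
position 3 holds 0

0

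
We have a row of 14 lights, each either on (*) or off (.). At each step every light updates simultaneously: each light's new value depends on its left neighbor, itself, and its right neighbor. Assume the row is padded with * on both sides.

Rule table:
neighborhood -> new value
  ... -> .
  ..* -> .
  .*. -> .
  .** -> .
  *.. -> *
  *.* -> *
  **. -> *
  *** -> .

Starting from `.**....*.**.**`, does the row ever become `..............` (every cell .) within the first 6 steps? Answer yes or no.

no

step 1: *.**....*.**..
step 2: **.**....*.**.
step 3: .**.**....*.**
step 4: *.**.**....*..
step 5: **.**.**....*.
step 6: .**.**.**....*
step 6 is .**.**.**....*, still not uniform .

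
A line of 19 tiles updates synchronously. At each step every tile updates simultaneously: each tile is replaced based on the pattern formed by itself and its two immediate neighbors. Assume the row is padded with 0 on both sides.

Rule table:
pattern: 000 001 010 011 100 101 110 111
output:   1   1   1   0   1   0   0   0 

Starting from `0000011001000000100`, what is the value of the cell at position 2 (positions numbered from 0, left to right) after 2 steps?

0

1111100111111111111
0000011000000000000
position 2 holds 0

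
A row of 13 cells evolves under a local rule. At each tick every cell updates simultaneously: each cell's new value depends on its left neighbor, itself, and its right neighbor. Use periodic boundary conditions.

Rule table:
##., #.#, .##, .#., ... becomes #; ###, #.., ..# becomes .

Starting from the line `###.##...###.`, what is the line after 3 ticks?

#.####.#.#.##
###..#######.
#.#..#.....##

#.#..#.....##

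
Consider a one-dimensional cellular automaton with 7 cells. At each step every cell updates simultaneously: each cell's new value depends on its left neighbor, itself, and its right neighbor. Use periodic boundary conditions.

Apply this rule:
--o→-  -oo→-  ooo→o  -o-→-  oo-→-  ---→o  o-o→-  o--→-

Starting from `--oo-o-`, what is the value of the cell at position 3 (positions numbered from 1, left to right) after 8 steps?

o

o------
--oooo-
o--oo--
-------
ooooooo
ooooooo  (fixed point — unchanged through step 8)
position 3 holds o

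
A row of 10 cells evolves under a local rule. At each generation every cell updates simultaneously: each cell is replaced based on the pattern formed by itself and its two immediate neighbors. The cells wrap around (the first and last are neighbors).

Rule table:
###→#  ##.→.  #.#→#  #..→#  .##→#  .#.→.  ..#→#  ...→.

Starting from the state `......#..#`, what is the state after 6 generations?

#.##.#.#.#

#....#.##.
.#..#.##.#
#.##.##.#.
.##.##.#.#
##.##.#.#.
#.##.#.#.#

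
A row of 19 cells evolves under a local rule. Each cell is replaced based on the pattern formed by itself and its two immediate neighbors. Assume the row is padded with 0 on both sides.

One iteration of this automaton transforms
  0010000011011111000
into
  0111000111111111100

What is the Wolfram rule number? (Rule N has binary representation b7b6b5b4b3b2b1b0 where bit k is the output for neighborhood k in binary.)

254

position 12: 111 → 1  (bit 7 = 1)
position 9: 110 → 1  (bit 6 = 1)
position 10: 101 → 1  (bit 5 = 1)
position 3: 100 → 1  (bit 4 = 1)
position 8: 011 → 1  (bit 3 = 1)
position 2: 010 → 1  (bit 2 = 1)
position 1: 001 → 1  (bit 1 = 1)
position 0: 000 → 0  (bit 0 = 0)
bits b7..b0 = 11111110 = 254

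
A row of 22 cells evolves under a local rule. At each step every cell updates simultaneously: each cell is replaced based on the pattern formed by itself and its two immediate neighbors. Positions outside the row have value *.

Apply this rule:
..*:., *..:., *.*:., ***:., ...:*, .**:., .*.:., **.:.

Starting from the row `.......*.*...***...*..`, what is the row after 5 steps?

.*****.....*.....*....

.*****.....*.....*....
.......***...***...**.
.*****.....*.....*....  (repeats step 1; period 2)
step 5: .*****.....*.....*....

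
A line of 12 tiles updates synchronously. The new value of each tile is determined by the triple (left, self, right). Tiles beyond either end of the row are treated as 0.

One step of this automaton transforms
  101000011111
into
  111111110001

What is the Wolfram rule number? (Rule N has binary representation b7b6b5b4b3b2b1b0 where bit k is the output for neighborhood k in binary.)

position 8: 111 → 0  (bit 7 = 0)
position 11: 110 → 1  (bit 6 = 1)
position 1: 101 → 1  (bit 5 = 1)
position 3: 100 → 1  (bit 4 = 1)
position 7: 011 → 1  (bit 3 = 1)
position 0: 010 → 1  (bit 2 = 1)
position 6: 001 → 1  (bit 1 = 1)
position 4: 000 → 1  (bit 0 = 1)
bits b7..b0 = 01111111 = 127

127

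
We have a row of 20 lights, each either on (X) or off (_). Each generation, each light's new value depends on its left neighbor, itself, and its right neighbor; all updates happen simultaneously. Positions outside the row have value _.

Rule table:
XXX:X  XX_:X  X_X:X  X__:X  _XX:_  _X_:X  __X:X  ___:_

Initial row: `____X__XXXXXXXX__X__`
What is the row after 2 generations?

__X_XXXX_XXXXXXXXXXX

___XXXX_XXXXXXXXXXX_
__X_XXXX_XXXXXXXXXXX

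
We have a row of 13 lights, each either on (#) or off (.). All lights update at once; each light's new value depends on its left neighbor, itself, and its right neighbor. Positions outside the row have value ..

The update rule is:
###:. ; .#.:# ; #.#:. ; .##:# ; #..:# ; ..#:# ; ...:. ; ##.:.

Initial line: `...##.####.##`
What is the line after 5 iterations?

iteration 1: ..##..#....#.
iteration 2: .##.####..###
iteration 3: ##..#...###..
iteration 4: #.####.##..#.
iteration 5: #.#....#.####

#.#....#.####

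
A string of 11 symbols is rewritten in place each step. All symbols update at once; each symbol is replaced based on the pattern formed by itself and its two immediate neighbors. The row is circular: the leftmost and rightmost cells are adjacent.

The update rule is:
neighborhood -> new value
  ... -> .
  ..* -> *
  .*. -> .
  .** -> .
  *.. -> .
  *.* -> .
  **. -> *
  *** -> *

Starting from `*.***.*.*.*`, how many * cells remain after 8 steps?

*..**......
..*.*.....*
.*.......*.
*.......*..
.......*..*
......*..*.
.....*..*..
....*..*...
count of *: 2

2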